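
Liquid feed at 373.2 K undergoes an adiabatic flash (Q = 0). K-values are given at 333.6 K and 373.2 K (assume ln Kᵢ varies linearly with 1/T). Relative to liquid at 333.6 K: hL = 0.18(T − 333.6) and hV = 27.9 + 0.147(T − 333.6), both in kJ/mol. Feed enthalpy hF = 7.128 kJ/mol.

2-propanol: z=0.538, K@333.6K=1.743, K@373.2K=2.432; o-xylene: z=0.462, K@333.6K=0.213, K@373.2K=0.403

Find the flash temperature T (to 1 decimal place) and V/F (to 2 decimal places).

Adiabatic flash: solve Rachford–Rice at each trial T, then check hF = ψ·hV(T) + (1−ψ)·hL(T).
  T = 333.6 K: K = (1.743, 0.213), RR gives ψ = 0.062, H_out = 1.724 kJ/mol
  T = 373.2 K: K = (2.432, 0.403), RR gives ψ = 0.579, H_out = 22.513 kJ/mol
  T = 353.4 K: K = (2.078, 0.298), RR gives ψ = 0.338, H_out = 12.778 kJ/mol
  T = 343.5 K: K = (1.908, 0.253), RR gives ψ = 0.212, H_out = 7.619 kJ/mol
  T = 338.6 K: K = (1.826, 0.233), RR gives ψ = 0.142, H_out = 4.830 kJ/mol
  T = 341.1 K: K = (1.868, 0.243), RR gives ψ = 0.178, H_out = 6.279 kJ/mol
Linear interpolation between T = 341.1 (H_out = 6.279) and T = 343.5 (H_out = 7.619) on hF = 7.128 gives T ≈ 342.6 K, at which ψ = 0.20.

T = 342.6 K, V/F = 0.20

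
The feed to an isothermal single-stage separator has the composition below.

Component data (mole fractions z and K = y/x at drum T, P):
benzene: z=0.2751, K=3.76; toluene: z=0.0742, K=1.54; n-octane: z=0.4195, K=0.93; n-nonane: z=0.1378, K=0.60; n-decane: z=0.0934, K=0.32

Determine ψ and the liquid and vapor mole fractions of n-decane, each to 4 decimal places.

Material balance + equilibrium reduce to Σ zᵢ(Kᵢ−1)/(1+ψ(Kᵢ−1)) = 0.
Check two-phase: ΣzᵢKᵢ = 1.6513 > 1 and Σzᵢ/Kᵢ = 1.0940 > 1, so g(0) = 0.6513 > 0 and g(1) = -0.0940 < 0.
Newton iteration, ψ⁰ = 0.5:
  ψ = 0.5000: g = 0.15501, g' = -0.5192 → ψ = 0.7986
  ψ = 0.7986: g = 0.01389, g' = -0.4714 → ψ = 0.8280
  ψ = 0.8280: g = -0.00015, g' = -0.4823 → ψ = 0.8277
Converged at ψ = 0.8277.
Compositions from xᵢ = zᵢ/(1+ψ(Kᵢ−1)), yᵢ = Kᵢxᵢ:
  benzene: x = 0.0838, y = 0.3149
  toluene: x = 0.0513, y = 0.0790
  n-octane: x = 0.4453, y = 0.4141
  n-nonane: x = 0.2060, y = 0.1236
  n-decane: x = 0.2137, y = 0.0684

ψ = 0.8277, x_n-decane = 0.2137, y_n-decane = 0.0684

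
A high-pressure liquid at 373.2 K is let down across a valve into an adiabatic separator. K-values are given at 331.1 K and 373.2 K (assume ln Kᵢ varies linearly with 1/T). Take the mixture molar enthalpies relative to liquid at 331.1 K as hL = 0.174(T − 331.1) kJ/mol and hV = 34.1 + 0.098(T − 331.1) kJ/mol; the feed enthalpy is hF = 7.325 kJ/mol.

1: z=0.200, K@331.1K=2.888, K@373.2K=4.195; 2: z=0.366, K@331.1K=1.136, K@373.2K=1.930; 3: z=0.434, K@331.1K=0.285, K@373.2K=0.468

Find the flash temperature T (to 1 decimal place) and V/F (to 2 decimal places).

T = 334.6 K, V/F = 0.20

Adiabatic flash: solve Rachford–Rice at each trial T, then check hF = ψ·hV(T) + (1−ψ)·hL(T).
  T = 331.1 K: K = (2.888, 1.136, 0.285), RR gives ψ = 0.144, H_out = 4.900 kJ/mol
  T = 373.2 K: K = (4.195, 1.930, 0.468), RR gives ψ = 0.757, H_out = 30.722 kJ/mol
  T = 352.1 K: K = (3.518, 1.503, 0.370), RR gives ψ = 0.458, H_out = 18.526 kJ/mol
  T = 341.6 K: K = (3.197, 1.312, 0.326), RR gives ψ = 0.304, H_out = 11.960 kJ/mol
  T = 336.4 K: K = (3.043, 1.223, 0.305), RR gives ψ = 0.226, H_out = 8.524 kJ/mol
  T = 333.8 K: K = (2.966, 1.180, 0.295), RR gives ψ = 0.186, H_out = 6.762 kJ/mol
  T = 335.1 K: K = (3.004, 1.202, 0.300), RR gives ψ = 0.206, H_out = 7.647 kJ/mol
Linear interpolation between T = 333.8 (H_out = 6.762) and T = 335.1 (H_out = 7.647) on hF = 7.325 gives T ≈ 334.6 K, at which ψ = 0.20.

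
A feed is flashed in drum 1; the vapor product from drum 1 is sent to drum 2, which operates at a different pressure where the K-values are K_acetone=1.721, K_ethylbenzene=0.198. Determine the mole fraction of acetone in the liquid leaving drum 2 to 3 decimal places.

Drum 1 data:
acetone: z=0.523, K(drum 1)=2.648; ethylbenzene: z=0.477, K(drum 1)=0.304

x_acetone (drum 2) = 0.527

Drum 1:
Let ψ₁ = V/F and solve Σ zᵢ(Kᵢ−1)/(1+ψ₁(Kᵢ−1)) = 0.
Feasibility: ΣzᵢKᵢ = 1.530, Σzᵢ/Kᵢ = 1.767 — both > 1, two phases present.
Binary case is linear: z₁(K₁−1)(1+ψ₁(K₂−1)) + z₂(K₂−1)(1+ψ₁(K₁−1)) = 0
⇒ ψ₁ = [z₁(K₁−1)+z₂(K₂−1)] / [−(K₁−1)(K₂−1)] = 0.5299/1.1470 = 0.462
Drum-1 compositions:
  acetone: x = 0.297, y = 0.786
  ethylbenzene: x = 0.703, y = 0.214
Drum-2 feed = drum-1 vapor: z₂ = (0.7863, 0.2137).
Drum 2:
Let ψ₂ = V/F and solve Σ zᵢ(Kᵢ−1)/(1+ψ₂(Kᵢ−1)) = 0.
g(0) = ΣzᵢKᵢ − 1 = 0.395 and g(1) = 1 − Σzᵢ/Kᵢ = -0.536, so a root lies in (0, 1).
Binary case is linear: z₁(K₁−1)(1+ψ₂(K₂−1)) + z₂(K₂−1)(1+ψ₂(K₁−1)) = 0
⇒ ψ₂ = [z₁(K₁−1)+z₂(K₂−1)] / [−(K₁−1)(K₂−1)] = 0.3955/0.5782 = 0.684
  acetone: x = 0.527, y = 0.906
  ethylbenzene: x = 0.473, y = 0.094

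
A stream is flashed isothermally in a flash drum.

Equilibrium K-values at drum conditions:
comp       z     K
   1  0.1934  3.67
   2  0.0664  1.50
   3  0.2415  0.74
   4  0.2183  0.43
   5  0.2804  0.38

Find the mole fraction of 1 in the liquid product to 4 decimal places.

x_1 = 0.1363

Material balance + equilibrium reduce to Σ zᵢ(Kᵢ−1)/(1+V/F(Kᵢ−1)) = 0.
g(0) = ΣzᵢKᵢ − 1 = 0.1885 and g(1) = 1 − Σzᵢ/Kᵢ = -0.6689, so a root lies in (0, 1).
Iterate (Newton) starting at V/F = 0.5:
  V/F = 0.5000: g = -0.25045, g' = -0.6502 → V/F = 0.1148
  V/F = 0.1148: g = 0.04158, g' = -1.0460 → V/F = 0.1546
  V/F = 0.1546: g = 0.00220, g' = -0.9400 → V/F = 0.1569
Converged at V/F = 0.1569.
Compositions from xᵢ = zᵢ/(1+V/F(Kᵢ−1)), yᵢ = Kᵢxᵢ:
  1: x = 0.1363, y = 0.5002
  2: x = 0.0616, y = 0.0924
  3: x = 0.2518, y = 0.1863
  4: x = 0.2397, y = 0.1031
  5: x = 0.3106, y = 0.1180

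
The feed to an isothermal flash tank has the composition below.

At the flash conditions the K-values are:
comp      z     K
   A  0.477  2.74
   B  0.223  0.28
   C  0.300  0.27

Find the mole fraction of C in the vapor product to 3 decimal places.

y_C = 0.110

Newton iteration, V/F⁰ = 0.5:
  V/F = 0.500: g = -0.1519, g' = -1.092 → V/F = 0.361
  V/F = 0.361: g = -0.0044, g' = -1.051 → V/F = 0.357
Converged at V/F = 0.357.
Compositions from xᵢ = zᵢ/(1+V/F(Kᵢ−1)), yᵢ = Kᵢxᵢ:
  A: x = 0.294, y = 0.806
  B: x = 0.300, y = 0.084
  C: x = 0.406, y = 0.110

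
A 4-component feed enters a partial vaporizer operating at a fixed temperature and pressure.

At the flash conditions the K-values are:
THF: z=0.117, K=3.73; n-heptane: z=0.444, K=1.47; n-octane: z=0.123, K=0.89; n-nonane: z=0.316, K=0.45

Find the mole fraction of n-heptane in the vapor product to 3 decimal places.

Newton iteration, ψ⁰ = 0.69:
  ψ = 0.690: g = -0.0264, g' = -0.411 → ψ = 0.626
  ψ = 0.626: g = -0.0003, g' = -0.401 → ψ = 0.625
Converged at ψ = 0.625.
Compositions from xᵢ = zᵢ/(1+ψ(Kᵢ−1)), yᵢ = Kᵢxᵢ:
  THF: x = 0.043, y = 0.161
  n-heptane: x = 0.343, y = 0.505
  n-octane: x = 0.132, y = 0.118
  n-nonane: x = 0.481, y = 0.217

y_n-heptane = 0.505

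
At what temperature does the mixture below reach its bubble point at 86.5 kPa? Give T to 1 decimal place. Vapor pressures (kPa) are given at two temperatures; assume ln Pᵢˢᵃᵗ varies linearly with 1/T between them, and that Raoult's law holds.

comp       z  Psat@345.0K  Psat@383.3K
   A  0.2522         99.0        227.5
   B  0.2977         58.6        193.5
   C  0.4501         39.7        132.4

Bubble-point temperature: ΣzᵢPᵢˢᵃᵗ(T) = P. Interpolate ln Pᵢˢᵃᵗ = aᵢ + bᵢ/T.
  T = 345.0 K: ΣzᵢPᵢˢᵃᵗ = 60.28 kPa
  T = 383.3 K: ΣzᵢPᵢˢᵃᵗ = 174.57 kPa
  T = 364.1 K: ΣzᵢPᵢˢᵃᵗ = 104.94 kPa
  T = 354.6 K: ΣzᵢPᵢˢᵃᵗ = 80.16 kPa
  T = 359.4 K: ΣzᵢPᵢˢᵃᵗ = 91.98 kPa
  T = 357.0 K: ΣzᵢPᵢˢᵃᵗ = 85.90 kPa
Interpolating between 357.0 K and 359.4 K gives T ≈ 357.2 K.

T = 357.2 K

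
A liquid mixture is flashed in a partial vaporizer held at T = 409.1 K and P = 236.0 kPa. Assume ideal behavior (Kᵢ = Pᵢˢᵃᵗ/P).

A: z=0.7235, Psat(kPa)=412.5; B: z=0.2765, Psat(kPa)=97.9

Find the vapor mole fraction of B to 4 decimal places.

Raoult's law: Kᵢ = Pᵢˢᵃᵗ/P = Pᵢˢᵃᵗ/236.0.
  K_A = 412.5/236.0 = 1.747881, K_B = 97.9/236.0 = 0.414831
Rachford–Rice: g(V/F) = Σ zᵢ(Kᵢ−1)/(1+V/F(Kᵢ−1)) = 0.
Check two-phase: ΣzᵢKᵢ = 1.3793 > 1 and Σzᵢ/Kᵢ = 1.0805 > 1, so g(0) = 0.3793 > 0 and g(1) = -0.0805 < 0.
Binary case is linear: z₁(K₁−1)(1+V/F(K₂−1)) + z₂(K₂−1)(1+V/F(K₁−1)) = 0
⇒ V/F = [z₁(K₁−1)+z₂(K₂−1)] / [−(K₁−1)(K₂−1)] = 0.37929/0.43764 = 0.8667
Compositions from xᵢ = zᵢ/(1+V/F(Kᵢ−1)), yᵢ = Kᵢxᵢ:
  A: x = 0.4390, y = 0.7673
  B: x = 0.5610, y = 0.2327

y_B = 0.2327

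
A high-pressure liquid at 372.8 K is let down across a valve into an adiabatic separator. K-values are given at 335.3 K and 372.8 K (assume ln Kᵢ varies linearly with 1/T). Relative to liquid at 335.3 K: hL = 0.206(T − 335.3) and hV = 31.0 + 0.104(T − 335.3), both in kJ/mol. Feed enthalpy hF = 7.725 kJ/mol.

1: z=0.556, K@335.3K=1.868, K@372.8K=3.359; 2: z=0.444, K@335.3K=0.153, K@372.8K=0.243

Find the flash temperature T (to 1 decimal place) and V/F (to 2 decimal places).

Adiabatic flash: solve Rachford–Rice at each trial T, then check hF = ψ·hV(T) + (1−ψ)·hL(T).
  T = 335.3 K: K = (1.868, 0.153), RR gives ψ = 0.145, H_out = 4.492 kJ/mol
  T = 372.8 K: K = (3.359, 0.243), RR gives ψ = 0.546, H_out = 22.570 kJ/mol
  T = 354.1 K: K = (2.546, 0.195), RR gives ψ = 0.404, H_out = 15.616 kJ/mol
  T = 344.7 K: K = (2.190, 0.173), RR gives ψ = 0.300, H_out = 10.936 kJ/mol
  T = 340.0 K: K = (2.025, 0.163), RR gives ψ = 0.231, H_out = 8.021 kJ/mol
  T = 337.6 K: K = (1.944, 0.158), RR gives ψ = 0.190, H_out = 6.312 kJ/mol
Linear interpolation between T = 337.6 (H_out = 6.312) and T = 340.0 (H_out = 8.021) on hF = 7.725 gives T ≈ 339.6 K, at which ψ = 0.22.

T = 339.6 K, V/F = 0.22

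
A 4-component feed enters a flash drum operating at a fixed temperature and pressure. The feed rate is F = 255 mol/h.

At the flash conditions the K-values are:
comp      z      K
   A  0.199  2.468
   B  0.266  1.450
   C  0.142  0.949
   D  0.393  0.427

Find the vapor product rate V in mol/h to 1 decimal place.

V = 93.6 mol/h

Rachford–Rice: g(β) = Σ zᵢ(Kᵢ−1)/(1+β(Kᵢ−1)) = 0.
Feasibility: ΣzᵢKᵢ = 1.179, Σzᵢ/Kᵢ = 1.334 — both > 1, two phases present.
Iterate (Newton) starting at β = 0.5:
  β = 0.500: g = -0.0569, g' = -0.432 → β = 0.369
  β = 0.369: g = -0.0006, g' = -0.428 → β = 0.367
Converged at β = 0.367.
Then V = β·F = 0.3671·255 = 93.6 mol/h and L = F − V = 161.4 mol/h.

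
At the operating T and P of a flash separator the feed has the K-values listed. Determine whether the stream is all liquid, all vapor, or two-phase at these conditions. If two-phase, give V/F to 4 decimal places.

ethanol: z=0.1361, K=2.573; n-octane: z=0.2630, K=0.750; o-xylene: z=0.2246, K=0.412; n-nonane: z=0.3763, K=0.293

all liquid

ΣzᵢKᵢ = 0.7502; Σzᵢ/Kᵢ = 2.2330.
Since ΣzᵢKᵢ < 1 the mixture is below its bubble point — single liquid phase.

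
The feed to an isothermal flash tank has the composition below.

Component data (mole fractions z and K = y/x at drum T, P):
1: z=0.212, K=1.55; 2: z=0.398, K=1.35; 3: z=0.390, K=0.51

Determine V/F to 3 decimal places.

V/F = 0.310

Newton–Raphson from V/F = 0.37:
  V/F = 0.370: g = -0.0132, g' = -0.222 → V/F = 0.311
  V/F = 0.311: g = -0.0002, g' = -0.217 → V/F = 0.310
Converged at V/F = 0.310.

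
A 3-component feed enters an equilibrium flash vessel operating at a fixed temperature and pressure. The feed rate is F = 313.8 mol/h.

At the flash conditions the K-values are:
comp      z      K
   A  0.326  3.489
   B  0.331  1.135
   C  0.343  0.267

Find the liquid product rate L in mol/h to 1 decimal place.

L = 154.5 mol/h

Rachford–Rice: g(V/F) = Σ zᵢ(Kᵢ−1)/(1+V/F(Kᵢ−1)) = 0.
g(0) = ΣzᵢKᵢ − 1 = 0.605 and g(1) = 1 − Σzᵢ/Kᵢ = -0.670, so a root lies in (0, 1).
Newton–Raphson from V/F = 0.59:
  V/F = 0.590: g = -0.0729, g' = -0.909 → V/F = 0.510
  V/F = 0.510: g = -0.0020, g' = -0.867 → V/F = 0.508
Converged at V/F = 0.508.
Then V = V/F·F = 0.5075·313.8 = 159.3 mol/h and L = F − V = 154.5 mol/h.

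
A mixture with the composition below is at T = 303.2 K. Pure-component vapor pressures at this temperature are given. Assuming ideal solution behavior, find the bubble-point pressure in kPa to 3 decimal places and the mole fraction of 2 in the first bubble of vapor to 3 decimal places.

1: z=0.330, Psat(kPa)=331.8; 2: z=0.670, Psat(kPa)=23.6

At the bubble point ψ → 0, so ΣzᵢKᵢ = 1 with Kᵢ = Pᵢˢᵃᵗ/P ⇒ P = ΣzᵢPᵢˢᵃᵗ.
P = 0.330·331.8 + 0.670·23.6 = 125.306 kPa
yᵢ = zᵢPᵢˢᵃᵗ/P ⇒ y_2 = 0.670·23.6/125.306 = 0.126

Pbub = 125.306 kPa, y_2 = 0.126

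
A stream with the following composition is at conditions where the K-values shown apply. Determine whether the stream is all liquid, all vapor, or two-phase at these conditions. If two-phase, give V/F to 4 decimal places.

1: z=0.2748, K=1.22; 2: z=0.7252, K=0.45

all liquid

ΣzᵢKᵢ = 0.6616; Σzᵢ/Kᵢ = 1.8368.
Since ΣzᵢKᵢ < 1 the mixture is below its bubble point — single liquid phase.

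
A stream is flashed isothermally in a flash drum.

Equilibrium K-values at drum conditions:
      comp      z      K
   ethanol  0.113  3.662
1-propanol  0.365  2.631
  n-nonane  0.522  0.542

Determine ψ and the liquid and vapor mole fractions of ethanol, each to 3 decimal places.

ψ = 0.757, x_ethanol = 0.037, y_ethanol = 0.137

Rachford–Rice: g(ψ) = Σ zᵢ(Kᵢ−1)/(1+ψ(Kᵢ−1)) = 0.
Feasibility: ΣzᵢKᵢ = 1.657, Σzᵢ/Kᵢ = 1.133 — both > 1, two phases present.
Newton iteration, ψ⁰ = 0.53:
  ψ = 0.530: g = 0.1284, g' = -0.608 → ψ = 0.741
  ψ = 0.741: g = 0.0088, g' = -0.541 → ψ = 0.757
Converged at ψ = 0.757.
Compositions from xᵢ = zᵢ/(1+ψ(Kᵢ−1)), yᵢ = Kᵢxᵢ:
  ethanol: x = 0.037, y = 0.137
  1-propanol: x = 0.163, y = 0.430
  n-nonane: x = 0.799, y = 0.433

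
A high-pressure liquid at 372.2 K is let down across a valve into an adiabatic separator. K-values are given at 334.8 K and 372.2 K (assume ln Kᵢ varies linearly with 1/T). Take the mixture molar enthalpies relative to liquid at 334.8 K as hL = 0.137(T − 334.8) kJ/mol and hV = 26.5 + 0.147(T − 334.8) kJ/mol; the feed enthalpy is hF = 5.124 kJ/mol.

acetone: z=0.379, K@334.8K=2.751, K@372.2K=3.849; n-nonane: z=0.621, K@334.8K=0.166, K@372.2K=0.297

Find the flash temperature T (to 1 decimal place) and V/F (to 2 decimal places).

Adiabatic flash: solve Rachford–Rice at each trial T, then check hF = ψ·hV(T) + (1−ψ)·hL(T).
  T = 334.8 K: K = (2.751, 0.166), RR gives ψ = 0.100, H_out = 2.644 kJ/mol
  T = 372.2 K: K = (3.849, 0.297), RR gives ψ = 0.321, H_out = 13.754 kJ/mol
  T = 353.5 K: K = (3.283, 0.225), RR gives ψ = 0.217, H_out = 8.362 kJ/mol
  T = 344.1 K: K = (3.011, 0.194), RR gives ψ = 0.162, H_out = 5.569 kJ/mol
  T = 339.5 K: K = (2.881, 0.180), RR gives ψ = 0.132, H_out = 4.149 kJ/mol
  T = 341.8 K: K = (2.946, 0.187), RR gives ψ = 0.147, H_out = 4.864 kJ/mol
Linear interpolation between T = 341.8 (H_out = 4.864) and T = 344.1 (H_out = 5.569) on hF = 5.124 gives T ≈ 342.6 K, at which ψ = 0.15.

T = 342.6 K, V/F = 0.15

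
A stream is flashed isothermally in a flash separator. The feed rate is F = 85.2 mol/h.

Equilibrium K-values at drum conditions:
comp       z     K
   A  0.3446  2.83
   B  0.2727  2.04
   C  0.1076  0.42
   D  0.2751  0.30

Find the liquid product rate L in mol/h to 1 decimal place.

Rachford–Rice: g(ψ) = Σ zᵢ(Kᵢ−1)/(1+ψ(Kᵢ−1)) = 0.
g(0) = ΣzᵢKᵢ − 1 = 0.6592 and g(1) = 1 − Σzᵢ/Kᵢ = -0.4286, so a root lies in (0, 1).
Iterate (Newton) starting at ψ = 0.67:
  ψ = 0.6700: g = -0.01430, g' = -0.9102 → ψ = 0.6543
  ψ = 0.6543: g = -0.00011, g' = -0.8963 → ψ = 0.6542
Converged at ψ = 0.6542.
Then V = ψ·F = 0.6542·85.2 = 55.7 mol/h and L = F − V = 29.5 mol/h.

L = 29.5 mol/h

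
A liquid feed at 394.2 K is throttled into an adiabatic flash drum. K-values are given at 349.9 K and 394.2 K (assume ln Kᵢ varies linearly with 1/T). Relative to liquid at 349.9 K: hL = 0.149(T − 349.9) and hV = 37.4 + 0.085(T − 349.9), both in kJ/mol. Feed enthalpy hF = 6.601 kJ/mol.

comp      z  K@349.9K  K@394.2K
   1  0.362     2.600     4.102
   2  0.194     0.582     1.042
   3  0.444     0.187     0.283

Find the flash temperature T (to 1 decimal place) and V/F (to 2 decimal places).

T = 354.1 K, V/F = 0.16

Adiabatic flash: solve Rachford–Rice at each trial T, then check hF = ψ·hV(T) + (1−ψ)·hL(T).
  T = 349.9 K: K = (2.600, 0.582, 0.187), RR gives ψ = 0.121, H_out = 4.507 kJ/mol
  T = 394.2 K: K = (4.102, 1.042, 0.283), RR gives ψ = 0.456, H_out = 22.365 kJ/mol
  T = 372.0 K: K = (3.309, 0.792, 0.233), RR gives ψ = 0.307, H_out = 14.352 kJ/mol
  T = 360.9 K: K = (2.942, 0.682, 0.209), RR gives ψ = 0.221, H_out = 9.750 kJ/mol
  T = 355.4 K: K = (2.768, 0.631, 0.198), RR gives ψ = 0.173, H_out = 7.235 kJ/mol
  T = 352.6 K: K = (2.682, 0.606, 0.192), RR gives ψ = 0.147, H_out = 5.877 kJ/mol
  T = 354.0 K: K = (2.725, 0.618, 0.195), RR gives ψ = 0.160, H_out = 6.563 kJ/mol
Linear interpolation between T = 354.0 (H_out = 6.563) and T = 355.4 (H_out = 7.235) on hF = 6.601 gives T ≈ 354.1 K, at which ψ = 0.16.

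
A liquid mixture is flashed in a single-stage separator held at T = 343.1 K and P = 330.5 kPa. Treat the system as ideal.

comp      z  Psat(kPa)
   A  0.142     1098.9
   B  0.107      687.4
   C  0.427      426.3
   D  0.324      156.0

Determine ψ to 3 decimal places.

ψ = 0.756

Raoult's law: Kᵢ = Pᵢˢᵃᵗ/P = Pᵢˢᵃᵗ/330.5.
  K_A = 1098.9/330.5 = 3.32496, K_B = 687.4/330.5 = 2.07988, K_C = 426.3/330.5 = 1.28986, K_D = 156.0/330.5 = 0.47201
Rachford–Rice: g(ψ) = Σ zᵢ(Kᵢ−1)/(1+ψ(Kᵢ−1)) = 0.
g(0) = ΣzᵢKᵢ − 1 = 0.398 and g(1) = 1 − Σzᵢ/Kᵢ = -0.112, so a root lies in (0, 1).
Iterate (Newton) starting at ψ = 0.41:
  ψ = 0.410: g = 0.1414, g' = -0.437 → ψ = 0.734
  ψ = 0.734: g = 0.0093, g' = -0.409 → ψ = 0.756
Converged at ψ = 0.756.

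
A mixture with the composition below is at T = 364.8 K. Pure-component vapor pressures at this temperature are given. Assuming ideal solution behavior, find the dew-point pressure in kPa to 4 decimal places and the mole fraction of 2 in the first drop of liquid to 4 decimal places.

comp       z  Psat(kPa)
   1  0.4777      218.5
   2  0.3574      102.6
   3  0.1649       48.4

Pdew = 110.1719 kPa, x_2 = 0.3838

At the dew point ψ → 1, so Σzᵢ/Kᵢ = 1 with Kᵢ = Pᵢˢᵃᵗ/P ⇒ 1/P = Σzᵢ/Pᵢˢᵃᵗ.
1/P = 0.4777/218.5 + 0.3574/102.6 + 0.1649/48.4 = 0.0090767 ⇒ P = 110.1719 kPa
xᵢ = zᵢP/Pᵢˢᵃᵗ ⇒ x_2 = 0.3574·110.1719/102.6 = 0.3838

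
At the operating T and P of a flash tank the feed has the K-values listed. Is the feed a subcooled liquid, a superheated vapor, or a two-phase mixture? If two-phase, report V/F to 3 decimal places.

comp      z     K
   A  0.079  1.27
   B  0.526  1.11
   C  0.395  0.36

ΣzᵢKᵢ = 0.826; Σzᵢ/Kᵢ = 1.633.
Since ΣzᵢKᵢ < 1 the mixture is below its bubble point — single liquid phase.

subcooled liquid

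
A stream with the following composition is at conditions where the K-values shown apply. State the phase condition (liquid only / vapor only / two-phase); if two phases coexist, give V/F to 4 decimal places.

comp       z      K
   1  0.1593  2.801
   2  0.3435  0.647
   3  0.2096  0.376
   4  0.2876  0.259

liquid only

ΣzᵢKᵢ = 0.8217; Σzᵢ/Kᵢ = 2.2557.
Since ΣzᵢKᵢ < 1 the mixture is below its bubble point — single liquid phase.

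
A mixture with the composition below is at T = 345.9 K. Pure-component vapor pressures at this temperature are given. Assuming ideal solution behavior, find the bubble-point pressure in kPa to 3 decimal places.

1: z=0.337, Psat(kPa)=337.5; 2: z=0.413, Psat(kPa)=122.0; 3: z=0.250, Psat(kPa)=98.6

At the bubble point ψ → 0, so ΣzᵢKᵢ = 1 with Kᵢ = Pᵢˢᵃᵗ/P ⇒ P = ΣzᵢPᵢˢᵃᵗ.
P = 0.337·337.5 + 0.413·122.0 + 0.250·98.6 = 188.774 kPa

Pbub = 188.774 kPa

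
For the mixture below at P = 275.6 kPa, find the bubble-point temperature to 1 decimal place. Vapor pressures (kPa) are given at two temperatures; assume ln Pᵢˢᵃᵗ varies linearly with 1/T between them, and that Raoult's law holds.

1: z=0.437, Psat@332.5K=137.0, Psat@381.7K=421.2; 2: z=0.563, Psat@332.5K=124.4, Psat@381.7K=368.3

T = 364.5 K

Bubble-point temperature: ΣzᵢPᵢˢᵃᵗ(T) = P. Interpolate ln Pᵢˢᵃᵗ = aᵢ + bᵢ/T.
  T = 332.5 K: ΣzᵢPᵢˢᵃᵗ = 129.91 kPa
  T = 381.7 K: ΣzᵢPᵢˢᵃᵗ = 391.42 kPa
  T = 357.1 K: ΣzᵢPᵢˢᵃᵗ = 234.22 kPa
  T = 369.4 K: ΣzᵢPᵢˢᵃᵗ = 305.38 kPa
  T = 363.2 K: ΣzᵢPᵢˢᵃᵗ = 267.75 kPa
  T = 366.3 K: ΣzᵢPᵢˢᵃᵗ = 286.10 kPa
  T = 364.8 K: ΣzᵢPᵢˢᵃᵗ = 277.11 kPa
Interpolating between 363.2 K and 364.8 K gives T ≈ 364.5 K.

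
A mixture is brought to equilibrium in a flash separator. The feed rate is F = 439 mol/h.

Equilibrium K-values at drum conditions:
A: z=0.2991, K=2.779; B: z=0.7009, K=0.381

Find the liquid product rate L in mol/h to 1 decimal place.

Rachford–Rice: g(ψ) = Σ zᵢ(Kᵢ−1)/(1+ψ(Kᵢ−1)) = 0.
Check two-phase: ΣzᵢKᵢ = 1.0982 > 1 and Σzᵢ/Kᵢ = 1.9473 > 1, so g(0) = 0.0982 > 0 and g(1) = -0.9473 < 0.
Binary case is linear: z₁(K₁−1)(1+ψ(K₂−1)) + z₂(K₂−1)(1+ψ(K₁−1)) = 0
⇒ ψ = [z₁(K₁−1)+z₂(K₂−1)] / [−(K₁−1)(K₂−1)] = 0.09824/1.10120 = 0.0892
Then V = ψ·F = 0.0892·439 = 39.2 mol/h and L = F − V = 399.8 mol/h.

L = 399.8 mol/h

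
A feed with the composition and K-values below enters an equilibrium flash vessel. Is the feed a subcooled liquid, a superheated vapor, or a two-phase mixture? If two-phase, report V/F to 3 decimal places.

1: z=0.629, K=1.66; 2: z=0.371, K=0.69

superheated vapor

ΣzᵢKᵢ = 1.300; Σzᵢ/Kᵢ = 0.917.
Since Σzᵢ/Kᵢ < 1 the mixture is above its dew point — single vapor phase.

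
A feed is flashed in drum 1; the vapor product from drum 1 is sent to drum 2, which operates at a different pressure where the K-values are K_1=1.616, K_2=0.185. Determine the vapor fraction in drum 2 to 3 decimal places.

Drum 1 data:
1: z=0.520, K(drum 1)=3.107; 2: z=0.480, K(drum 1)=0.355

V/F (drum 2) = 0.452

Drum 1:
Binary case is linear: z₁(K₁−1)(1+ψ₁(K₂−1)) + z₂(K₂−1)(1+ψ₁(K₁−1)) = 0
⇒ ψ₁ = [z₁(K₁−1)+z₂(K₂−1)] / [−(K₁−1)(K₂−1)] = 0.7860/1.3590 = 0.578
Drum-1 compositions:
  1: x = 0.234, y = 0.728
  2: x = 0.766, y = 0.272
Drum-2 feed = drum-1 vapor: z₂ = (0.7282, 0.2718).
Drum 2:
Binary case is linear: z₁(K₁−1)(1+ψ₂(K₂−1)) + z₂(K₂−1)(1+ψ₂(K₁−1)) = 0
⇒ ψ₂ = [z₁(K₁−1)+z₂(K₂−1)] / [−(K₁−1)(K₂−1)] = 0.2271/0.5020 = 0.452
  1: x = 0.570, y = 0.920
  2: x = 0.430, y = 0.080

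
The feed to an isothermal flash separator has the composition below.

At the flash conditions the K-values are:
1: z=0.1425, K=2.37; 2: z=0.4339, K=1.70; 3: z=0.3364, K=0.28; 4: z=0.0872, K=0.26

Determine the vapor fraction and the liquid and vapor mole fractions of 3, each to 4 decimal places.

ψ = 0.2961, x_3 = 0.4275, y_3 = 0.1197

Material balance + equilibrium reduce to Σ zᵢ(Kᵢ−1)/(1+ψ(Kᵢ−1)) = 0.
g(0) = ΣzᵢKᵢ − 1 = 0.1922 and g(1) = 1 − Σzᵢ/Kᵢ = -0.8522, so a root lies in (0, 1).
Newton iteration, ψ⁰ = 0.5:
  ψ = 0.5000: g = -0.14003, g' = -0.7569 → ψ = 0.3150
  ψ = 0.3150: g = -0.01217, g' = -0.6461 → ψ = 0.2962
  ψ = 0.2962: g = -0.00005, g' = -0.6413 → ψ = 0.2961
Converged at ψ = 0.2961.
Compositions from xᵢ = zᵢ/(1+ψ(Kᵢ−1)), yᵢ = Kᵢxᵢ:
  1: x = 0.1014, y = 0.2403
  2: x = 0.3594, y = 0.6110
  3: x = 0.4275, y = 0.1197
  4: x = 0.1117, y = 0.0290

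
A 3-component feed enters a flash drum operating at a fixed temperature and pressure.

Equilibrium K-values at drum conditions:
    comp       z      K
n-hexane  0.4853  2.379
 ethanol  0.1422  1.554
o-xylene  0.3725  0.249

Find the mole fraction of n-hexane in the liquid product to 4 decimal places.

x_n-hexane = 0.2847

Material balance + equilibrium reduce to Σ zᵢ(Kᵢ−1)/(1+V/F(Kᵢ−1)) = 0.
Check two-phase: ΣzᵢKᵢ = 1.4683 > 1 and Σzᵢ/Kᵢ = 1.7915 > 1, so g(0) = 0.4683 > 0 and g(1) = -0.7915 < 0.
Newton iteration, V/F⁰ = 0.36:
  V/F = 0.3600: g = 0.12949, g' = -0.8371 → V/F = 0.5147
  V/F = 0.5147: g = -0.00329, g' = -0.9004 → V/F = 0.5110
Converged at V/F = 0.5110.
Compositions from xᵢ = zᵢ/(1+V/F(Kᵢ−1)), yᵢ = Kᵢxᵢ:
  n-hexane: x = 0.2847, y = 0.6773
  ethanol: x = 0.1108, y = 0.1722
  o-xylene: x = 0.6045, y = 0.1505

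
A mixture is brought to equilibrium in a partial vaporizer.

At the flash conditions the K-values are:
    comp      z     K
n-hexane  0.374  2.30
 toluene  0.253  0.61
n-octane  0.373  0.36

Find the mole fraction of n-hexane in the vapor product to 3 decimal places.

y_n-hexane = 0.677

Material balance + equilibrium reduce to Σ zᵢ(Kᵢ−1)/(1+V/F(Kᵢ−1)) = 0.
g(0) = ΣzᵢKᵢ − 1 = 0.149 and g(1) = 1 − Σzᵢ/Kᵢ = -0.613, so a root lies in (0, 1).
Iterate (Newton) starting at V/F = 0.52:
  V/F = 0.520: g = -0.1915, g' = -0.629 → V/F = 0.215
  V/F = 0.215: g = -0.0048, g' = -0.637 → V/F = 0.208
Converged at V/F = 0.208.
Compositions from xᵢ = zᵢ/(1+V/F(Kᵢ−1)), yᵢ = Kᵢxᵢ:
  n-hexane: x = 0.294, y = 0.677
  toluene: x = 0.275, y = 0.168
  n-octane: x = 0.430, y = 0.155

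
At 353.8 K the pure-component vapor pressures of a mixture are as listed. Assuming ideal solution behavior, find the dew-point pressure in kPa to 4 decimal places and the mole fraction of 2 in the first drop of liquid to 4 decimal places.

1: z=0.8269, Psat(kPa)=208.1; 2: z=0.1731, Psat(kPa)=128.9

At the dew point ψ → 1, so Σzᵢ/Kᵢ = 1 with Kᵢ = Pᵢˢᵃᵗ/P ⇒ 1/P = Σzᵢ/Pᵢˢᵃᵗ.
1/P = 0.8269/208.1 + 0.1731/128.9 = 0.0053165 ⇒ P = 188.0947 kPa
xᵢ = zᵢP/Pᵢˢᵃᵗ ⇒ x_2 = 0.1731·188.0947/128.9 = 0.2526

Pdew = 188.0947 kPa, x_2 = 0.2526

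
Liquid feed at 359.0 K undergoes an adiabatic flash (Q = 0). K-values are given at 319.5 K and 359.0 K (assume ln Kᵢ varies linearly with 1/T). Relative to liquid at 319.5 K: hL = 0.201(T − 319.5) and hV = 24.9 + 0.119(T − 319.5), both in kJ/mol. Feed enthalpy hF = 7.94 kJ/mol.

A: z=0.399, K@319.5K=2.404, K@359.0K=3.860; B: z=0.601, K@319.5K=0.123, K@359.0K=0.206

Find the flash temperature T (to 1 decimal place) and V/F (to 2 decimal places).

T = 338.0 K, V/F = 0.18

Adiabatic flash: solve Rachford–Rice at each trial T, then check hF = ψ·hV(T) + (1−ψ)·hL(T).
  T = 319.5 K: K = (2.404, 0.123), RR gives ψ = 0.027, H_out = 0.670 kJ/mol
  T = 359.0 K: K = (3.860, 0.206), RR gives ψ = 0.292, H_out = 14.273 kJ/mol
  T = 339.2 K: K = (3.087, 0.161), RR gives ψ = 0.188, H_out = 8.333 kJ/mol
  T = 329.4 K: K = (2.736, 0.142), RR gives ψ = 0.119, H_out = 4.847 kJ/mol
  T = 334.3 K: K = (2.909, 0.151), RR gives ψ = 0.155, H_out = 6.653 kJ/mol
  T = 336.8 K: K = (2.999, 0.156), RR gives ψ = 0.172, H_out = 7.524 kJ/mol
Linear interpolation between T = 336.8 (H_out = 7.524) and T = 339.2 (H_out = 8.333) on hF = 7.94 gives T ≈ 338.0 K, at which ψ = 0.18.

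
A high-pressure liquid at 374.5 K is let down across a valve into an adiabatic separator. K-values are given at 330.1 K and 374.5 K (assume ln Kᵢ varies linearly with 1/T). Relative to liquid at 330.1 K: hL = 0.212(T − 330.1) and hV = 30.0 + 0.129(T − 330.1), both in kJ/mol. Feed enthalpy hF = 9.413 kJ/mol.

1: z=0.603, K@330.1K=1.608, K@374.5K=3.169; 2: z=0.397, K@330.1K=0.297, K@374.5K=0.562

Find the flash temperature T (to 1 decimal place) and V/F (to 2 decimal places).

T = 332.9 K, V/F = 0.30

Adiabatic flash: solve Rachford–Rice at each trial T, then check hF = ψ·hV(T) + (1−ψ)·hL(T).
  T = 330.1 K: K = (1.608, 0.297), RR gives ψ = 0.205, H_out = 6.144 kJ/mol
  T = 374.5 K: K = (3.169, 0.562), RR gives ψ = 1.000, H_out = 35.728 kJ/mol
  T = 352.3 K: K = (2.306, 0.417), RR gives ψ = 0.730, H_out = 25.264 kJ/mol
  T = 341.2 K: K = (1.937, 0.354), RR gives ψ = 0.509, H_out = 17.168 kJ/mol
  T = 335.6 K: K = (1.766, 0.324), RR gives ψ = 0.374, H_out = 12.224 kJ/mol
  T = 332.9 K: K = (1.687, 0.311), RR gives ψ = 0.297, H_out = 9.441 kJ/mol
  T = 331.5 K: K = (1.647, 0.304), RR gives ψ = 0.253, H_out = 7.854 kJ/mol
Linear interpolation between T = 331.5 (H_out = 7.854) and T = 332.9 (H_out = 9.441) on hF = 9.413 gives T ≈ 332.9 K, at which ψ = 0.30.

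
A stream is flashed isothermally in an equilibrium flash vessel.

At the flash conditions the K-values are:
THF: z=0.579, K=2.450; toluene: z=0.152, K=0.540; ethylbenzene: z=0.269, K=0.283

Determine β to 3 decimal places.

Rachford–Rice: g(β) = Σ zᵢ(Kᵢ−1)/(1+β(Kᵢ−1)) = 0.
Feasibility: ΣzᵢKᵢ = 1.577, Σzᵢ/Kᵢ = 1.468 — both > 1, two phases present.
Newton iteration, β⁰ = 0.5:
  β = 0.500: g = 0.0952, g' = -0.799 → β = 0.619
  β = 0.619: g = -0.0022, g' = -0.848 → β = 0.617
Converged at β = 0.617.

β = 0.617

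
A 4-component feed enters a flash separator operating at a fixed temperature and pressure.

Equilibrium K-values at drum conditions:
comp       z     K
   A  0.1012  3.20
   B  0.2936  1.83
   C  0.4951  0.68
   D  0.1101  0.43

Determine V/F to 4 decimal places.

Rachford–Rice: g(V/F) = Σ zᵢ(Kᵢ−1)/(1+V/F(Kᵢ−1)) = 0.
g(0) = ΣzᵢKᵢ − 1 = 0.2451 and g(1) = 1 − Σzᵢ/Kᵢ = -0.1762, so a root lies in (0, 1).
Newton–Raphson from V/F = 0.5:
  V/F = 0.5000: g = 0.00186, g' = -0.3539 → V/F = 0.5052
Converged at V/F = 0.5052.

V/F = 0.5052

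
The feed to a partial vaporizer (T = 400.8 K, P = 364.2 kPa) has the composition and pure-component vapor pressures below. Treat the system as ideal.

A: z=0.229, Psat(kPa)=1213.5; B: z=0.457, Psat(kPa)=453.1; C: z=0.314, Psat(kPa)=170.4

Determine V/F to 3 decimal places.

V/F = 0.774

Raoult's law: Kᵢ = Pᵢˢᵃᵗ/P = Pᵢˢᵃᵗ/364.2.
  K_A = 1213.5/364.2 = 3.33196, K_B = 453.1/364.2 = 1.24410, K_C = 170.4/364.2 = 0.46787
Material balance + equilibrium reduce to Σ zᵢ(Kᵢ−1)/(1+V/F(Kᵢ−1)) = 0.
Feasibility: ΣzᵢKᵢ = 1.478, Σzᵢ/Kᵢ = 1.107 — both > 1, two phases present.
Newton iteration, V/F⁰ = 0.5:
  V/F = 0.500: g = 0.1183, g' = -0.452 → V/F = 0.762
  V/F = 0.762: g = 0.0055, g' = -0.432 → V/F = 0.774
Converged at V/F = 0.774.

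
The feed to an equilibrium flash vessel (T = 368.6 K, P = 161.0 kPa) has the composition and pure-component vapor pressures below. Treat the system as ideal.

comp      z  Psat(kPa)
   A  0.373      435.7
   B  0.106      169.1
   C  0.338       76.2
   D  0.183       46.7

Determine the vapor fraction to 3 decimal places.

ψ = 0.367

Raoult's law: Kᵢ = Pᵢˢᵃᵗ/P = Pᵢˢᵃᵗ/161.0.
  K_A = 435.7/161.0 = 2.70621, K_B = 169.1/161.0 = 1.05031, K_C = 76.2/161.0 = 0.47329, K_D = 46.7/161.0 = 0.29006
Rachford–Rice: g(ψ) = Σ zᵢ(Kᵢ−1)/(1+ψ(Kᵢ−1)) = 0.
Feasibility: ΣzᵢKᵢ = 1.334, Σzᵢ/Kᵢ = 1.584 — both > 1, two phases present.
Iterate (Newton) starting at ψ = 0.5:
  ψ = 0.500: g = -0.0945, g' = -0.711 → ψ = 0.367
Converged at ψ = 0.367.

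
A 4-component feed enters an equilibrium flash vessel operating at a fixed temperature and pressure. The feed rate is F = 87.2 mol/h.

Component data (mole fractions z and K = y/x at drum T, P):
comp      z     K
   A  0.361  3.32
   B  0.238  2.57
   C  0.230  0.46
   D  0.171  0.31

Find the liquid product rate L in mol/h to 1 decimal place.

L = 19.6 mol/h

Material balance + equilibrium reduce to Σ zᵢ(Kᵢ−1)/(1+ψ(Kᵢ−1)) = 0.
Check two-phase: ΣzᵢKᵢ = 1.969 > 1 and Σzᵢ/Kᵢ = 1.253 > 1, so g(0) = 0.969 > 0 and g(1) = -0.253 < 0.
Newton iteration, ψ⁰ = 0.39:
  ψ = 0.390: g = 0.3527, g' = -1.021 → ψ = 0.735
  ψ = 0.735: g = 0.0374, g' = -0.912 → ψ = 0.776
Converged at ψ = 0.776.
Then V = ψ·F = 0.7757·87.2 = 67.6 mol/h and L = F − V = 19.6 mol/h.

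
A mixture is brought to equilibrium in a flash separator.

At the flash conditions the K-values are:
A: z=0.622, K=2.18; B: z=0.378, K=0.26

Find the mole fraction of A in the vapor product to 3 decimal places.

Binary case is linear: z₁(K₁−1)(1+ψ(K₂−1)) + z₂(K₂−1)(1+ψ(K₁−1)) = 0
⇒ ψ = [z₁(K₁−1)+z₂(K₂−1)] / [−(K₁−1)(K₂−1)] = 0.4542/0.8732 = 0.520
Compositions from xᵢ = zᵢ/(1+ψ(Kᵢ−1)), yᵢ = Kᵢxᵢ:
  A: x = 0.385, y = 0.840
  B: x = 0.615, y = 0.160

y_A = 0.840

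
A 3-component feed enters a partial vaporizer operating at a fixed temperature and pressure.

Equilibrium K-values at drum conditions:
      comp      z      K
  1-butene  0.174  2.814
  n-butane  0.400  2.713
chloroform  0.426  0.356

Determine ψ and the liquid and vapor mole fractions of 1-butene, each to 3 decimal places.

ψ = 0.647, x_1-butene = 0.080, y_1-butene = 0.225

Material balance + equilibrium reduce to Σ zᵢ(Kᵢ−1)/(1+ψ(Kᵢ−1)) = 0.
Feasibility: ΣzᵢKᵢ = 1.726, Σzᵢ/Kᵢ = 1.406 — both > 1, two phases present.
Newton–Raphson from ψ = 0.5:
  ψ = 0.500: g = 0.1300, g' = -0.882 → ψ = 0.647
Converged at ψ = 0.647.
Compositions from xᵢ = zᵢ/(1+ψ(Kᵢ−1)), yᵢ = Kᵢxᵢ:
  1-butene: x = 0.080, y = 0.225
  n-butane: x = 0.190, y = 0.515
  chloroform: x = 0.730, y = 0.260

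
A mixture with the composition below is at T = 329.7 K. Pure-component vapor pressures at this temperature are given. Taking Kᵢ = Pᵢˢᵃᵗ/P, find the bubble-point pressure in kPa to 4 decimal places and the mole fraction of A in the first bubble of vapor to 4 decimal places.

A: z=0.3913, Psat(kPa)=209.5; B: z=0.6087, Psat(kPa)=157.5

Pbub = 177.8476 kPa, y_A = 0.4609

At the bubble point ψ → 0, so ΣzᵢKᵢ = 1 with Kᵢ = Pᵢˢᵃᵗ/P ⇒ P = ΣzᵢPᵢˢᵃᵗ.
P = 0.3913·209.5 + 0.6087·157.5 = 177.8476 kPa
yᵢ = zᵢPᵢˢᵃᵗ/P ⇒ y_A = 0.3913·209.5/177.8476 = 0.4609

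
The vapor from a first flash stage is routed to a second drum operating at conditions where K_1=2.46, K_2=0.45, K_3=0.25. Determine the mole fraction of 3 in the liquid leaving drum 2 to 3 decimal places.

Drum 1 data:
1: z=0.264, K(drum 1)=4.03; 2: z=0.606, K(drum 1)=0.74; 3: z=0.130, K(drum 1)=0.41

Drum 1:
Iterate (Newton) starting at ψ₁ = 0.5:
  ψ₁ = 0.500: g = 0.0282, g' = -0.528 → ψ₁ = 0.553
  ψ₁ = 0.553: g = 0.0010, g' = -0.494 → ψ₁ = 0.555
Converged at ψ₁ = 0.555.
Drum-1 compositions:
  1: x = 0.098, y = 0.397
  2: x = 0.708, y = 0.524
  3: x = 0.193, y = 0.079
Drum-2 feed = drum-1 vapor: z₂ = (0.3966, 0.5241, 0.0793).
Drum 2:
Let ψ₂ = V/F and solve Σ zᵢ(Kᵢ−1)/(1+ψ₂(Kᵢ−1)) = 0.
g(0) = ΣzᵢKᵢ − 1 = 0.231 and g(1) = 1 − Σzᵢ/Kᵢ = -0.643, so a root lies in (0, 1).
Iterate (Newton) starting at ψ₂ = 0.64:
  ψ₂ = 0.640: g = -0.2598, g' = -0.768 → ψ₂ = 0.302
  ψ₂ = 0.302: g = -0.0206, g' = -0.710 → ψ₂ = 0.273
Converged at ψ₂ = 0.273.
  1: x = 0.284, y = 0.698
  2: x = 0.617, y = 0.278
  3: x = 0.100, y = 0.025

x_3 (drum 2) = 0.100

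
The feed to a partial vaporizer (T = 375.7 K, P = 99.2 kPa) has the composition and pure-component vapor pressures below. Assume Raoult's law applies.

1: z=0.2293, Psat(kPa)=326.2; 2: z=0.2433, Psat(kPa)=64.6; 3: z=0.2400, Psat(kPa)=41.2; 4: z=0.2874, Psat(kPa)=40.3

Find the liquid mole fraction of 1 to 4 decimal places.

Raoult's law: Kᵢ = Pᵢˢᵃᵗ/P = Pᵢˢᵃᵗ/99.2.
  K_1 = 326.2/99.2 = 3.288306, K_2 = 64.6/99.2 = 0.651210, K_3 = 41.2/99.2 = 0.415323, K_4 = 40.3/99.2 = 0.406250
Let ψ = V/F and solve Σ zᵢ(Kᵢ−1)/(1+ψ(Kᵢ−1)) = 0.
Check two-phase: ΣzᵢKᵢ = 1.1289 > 1 and Σzᵢ/Kᵢ = 1.7287 > 1, so g(0) = 0.1289 > 0 and g(1) = -0.7287 < 0.
Newton–Raphson from ψ = 0.5:
  ψ = 0.5000: g = -0.29905, g' = -0.6734 → ψ = 0.0559
  ψ = 0.0559: g = 0.05711, g' = -1.1707 → ψ = 0.1047
  ψ = 0.1047: g = 0.00383, g' = -1.0217 → ψ = 0.1084
Converged at ψ = 0.1084.
Compositions from xᵢ = zᵢ/(1+ψ(Kᵢ−1)), yᵢ = Kᵢxᵢ:
  1: x = 0.1837, y = 0.6041
  2: x = 0.2529, y = 0.1647
  3: x = 0.2562, y = 0.1064
  4: x = 0.3072, y = 0.1248

x_1 = 0.1837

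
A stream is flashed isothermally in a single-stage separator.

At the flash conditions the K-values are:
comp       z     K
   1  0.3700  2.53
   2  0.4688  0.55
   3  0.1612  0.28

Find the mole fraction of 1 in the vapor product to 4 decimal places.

y_1 = 0.6456

Let ψ = V/F and solve Σ zᵢ(Kᵢ−1)/(1+ψ(Kᵢ−1)) = 0.
g(0) = ΣzᵢKᵢ − 1 = 0.2391 and g(1) = 1 − Σzᵢ/Kᵢ = -0.5743, so a root lies in (0, 1).
Iterate (Newton) starting at ψ = 0.31:
  ψ = 0.3100: g = -0.01059, g' = -0.6652 → ψ = 0.2941
  ψ = 0.2941: g = 0.00006, g' = -0.6726 → ψ = 0.2942
Converged at ψ = 0.2942.
Compositions from xᵢ = zᵢ/(1+ψ(Kᵢ−1)), yᵢ = Kᵢxᵢ:
  1: x = 0.2552, y = 0.6456
  2: x = 0.5403, y = 0.2972
  3: x = 0.2045, y = 0.0573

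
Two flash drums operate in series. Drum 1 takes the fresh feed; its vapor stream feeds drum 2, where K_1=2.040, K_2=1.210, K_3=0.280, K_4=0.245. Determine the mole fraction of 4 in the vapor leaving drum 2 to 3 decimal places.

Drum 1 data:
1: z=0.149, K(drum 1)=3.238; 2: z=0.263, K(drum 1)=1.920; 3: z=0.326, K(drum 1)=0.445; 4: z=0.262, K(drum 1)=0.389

y_4 (drum 2) = 0.042

Drum 1:
Let ψ₁ = V/F and solve Σ zᵢ(Kᵢ−1)/(1+ψ₁(Kᵢ−1)) = 0.
g(0) = ΣzᵢKᵢ − 1 = 0.234 and g(1) = 1 − Σzᵢ/Kᵢ = -0.589, so a root lies in (0, 1).
Newton–Raphson from ψ₁ = 0.62:
  ψ₁ = 0.620: g = -0.2398, g' = -0.708 → ψ₁ = 0.281
  ψ₁ = 0.281: g = -0.0109, g' = -0.705 → ψ₁ = 0.266
Converged at ψ₁ = 0.266.
Drum-1 compositions:
  1: x = 0.093, y = 0.302
  2: x = 0.211, y = 0.406
  3: x = 0.382, y = 0.170
  4: x = 0.313, y = 0.122
Drum-2 feed = drum-1 vapor: z₂ = (0.3024, 0.4057, 0.1702, 0.1217).
Drum 2:
Material balance + equilibrium reduce to Σ zᵢ(Kᵢ−1)/(1+ψ₂(Kᵢ−1)) = 0.
Feasibility: ΣzᵢKᵢ = 1.185, Σzᵢ/Kᵢ = 1.588 — both > 1, two phases present.
Newton iteration, ψ₂⁰ = 0.5:
  ψ₂ = 0.500: g = -0.0551, g' = -0.551 → ψ₂ = 0.400
  ψ₂ = 0.400: g = -0.0030, g' = -0.495 → ψ₂ = 0.394
Converged at ψ₂ = 0.394.
  1: x = 0.215, y = 0.438
  2: x = 0.375, y = 0.453
  3: x = 0.238, y = 0.067
  4: x = 0.173, y = 0.042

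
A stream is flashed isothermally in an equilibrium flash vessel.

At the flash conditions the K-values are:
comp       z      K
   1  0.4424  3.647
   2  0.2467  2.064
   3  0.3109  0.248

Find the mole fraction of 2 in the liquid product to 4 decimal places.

Let ψ = V/F and solve Σ zᵢ(Kᵢ−1)/(1+ψ(Kᵢ−1)) = 0.
g(0) = ΣzᵢKᵢ − 1 = 1.1997 and g(1) = 1 − Σzᵢ/Kᵢ = -0.4945, so a root lies in (0, 1).
Iterate (Newton) starting at ψ = 0.39:
  ψ = 0.3900: g = 0.43089, g' = -1.2420 → ψ = 0.7369
  ψ = 0.7369: g = 0.01958, g' = -1.3283 → ψ = 0.7517
  ψ = 0.7517: g = -0.00025, g' = -1.3633 → ψ = 0.7515
Converged at ψ = 0.7515.
Compositions from xᵢ = zᵢ/(1+ψ(Kᵢ−1)), yᵢ = Kᵢxᵢ:
  1: x = 0.1480, y = 0.5398
  2: x = 0.1371, y = 0.2829
  3: x = 0.7149, y = 0.1773

x_2 = 0.1371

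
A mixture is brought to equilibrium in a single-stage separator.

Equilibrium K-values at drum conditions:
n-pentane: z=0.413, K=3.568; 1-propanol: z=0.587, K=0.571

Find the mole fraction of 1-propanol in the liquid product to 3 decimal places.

x_1-propanol = 0.857

Let β = V/F and solve Σ zᵢ(Kᵢ−1)/(1+β(Kᵢ−1)) = 0.
Feasibility: ΣzᵢKᵢ = 1.809, Σzᵢ/Kᵢ = 1.144 — both > 1, two phases present.
Binary case is linear: z₁(K₁−1)(1+β(K₂−1)) + z₂(K₂−1)(1+β(K₁−1)) = 0
⇒ β = [z₁(K₁−1)+z₂(K₂−1)] / [−(K₁−1)(K₂−1)] = 0.8088/1.1017 = 0.734
Compositions from xᵢ = zᵢ/(1+β(Kᵢ−1)), yᵢ = Kᵢxᵢ:
  n-pentane: x = 0.143, y = 0.511
  1-propanol: x = 0.857, y = 0.489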